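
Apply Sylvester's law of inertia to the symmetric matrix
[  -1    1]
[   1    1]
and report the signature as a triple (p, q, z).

Answer: (1, 1, 0)

Derivation:
step 0: pivot -1 → sign −
step 1: pivot 2 → sign +
signature = (1, 1, 0)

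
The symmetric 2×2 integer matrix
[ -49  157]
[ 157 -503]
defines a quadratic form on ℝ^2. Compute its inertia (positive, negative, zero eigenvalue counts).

Answer: (1, 1, 0)

Derivation:
step 0: pivot -49 → sign −
step 1: pivot 2/49 → sign +
signature = (1, 1, 0)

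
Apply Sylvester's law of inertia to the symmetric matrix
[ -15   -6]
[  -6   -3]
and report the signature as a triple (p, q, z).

step 0: pivot -15 → sign −
step 1: pivot -3/5 → sign −
signature = (0, 2, 0)

Answer: (0, 2, 0)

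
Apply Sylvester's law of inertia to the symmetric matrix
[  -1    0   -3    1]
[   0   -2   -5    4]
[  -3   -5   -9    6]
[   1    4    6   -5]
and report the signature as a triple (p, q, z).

step 0: pivot -1 → sign −
step 1: pivot -2 → sign −
step 2: pivot 25/2 → sign +
step 3: pivot 2/25 → sign +
signature = (2, 2, 0)

Answer: (2, 2, 0)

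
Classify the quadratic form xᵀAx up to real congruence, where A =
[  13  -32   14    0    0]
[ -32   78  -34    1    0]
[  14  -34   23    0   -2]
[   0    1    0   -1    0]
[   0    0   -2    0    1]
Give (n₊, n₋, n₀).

Answer: (4, 1, 0)

Derivation:
step 0: pivot 13 → sign +
step 1: pivot -10/13 → sign −
step 2: pivot 41/5 → sign +
step 3: pivot 21/82 → sign +
step 4: pivot 3/7 → sign +
signature = (4, 1, 0)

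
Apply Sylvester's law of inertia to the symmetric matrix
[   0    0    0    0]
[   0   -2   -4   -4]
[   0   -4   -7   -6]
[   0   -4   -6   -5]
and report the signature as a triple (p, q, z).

Answer: (1, 2, 1)

Derivation:
step 0: pivot -2 → sign −
step 1: pivot 1 → sign +
step 2: pivot -1 → sign −
step 3: row/col 3 already zero → sign 0
signature = (1, 2, 1)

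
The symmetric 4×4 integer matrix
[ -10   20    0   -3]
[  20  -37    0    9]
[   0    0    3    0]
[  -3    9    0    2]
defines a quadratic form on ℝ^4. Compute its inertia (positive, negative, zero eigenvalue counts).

step 0: pivot -10 → sign −
step 1: pivot 3 → sign +
step 2: pivot 3 → sign +
step 3: pivot -1/10 → sign −
signature = (2, 2, 0)

Answer: (2, 2, 0)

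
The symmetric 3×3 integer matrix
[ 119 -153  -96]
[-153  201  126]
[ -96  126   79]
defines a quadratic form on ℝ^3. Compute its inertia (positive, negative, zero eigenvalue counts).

Answer: (3, 0, 0)

Derivation:
step 0: pivot 119 → sign +
step 1: pivot 30/7 → sign +
step 2: pivot 1/85 → sign +
signature = (3, 0, 0)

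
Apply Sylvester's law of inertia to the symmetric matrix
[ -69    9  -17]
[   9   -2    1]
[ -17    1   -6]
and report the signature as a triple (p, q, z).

Answer: (0, 3, 0)

Derivation:
step 0: pivot -69 → sign −
step 1: pivot -19/23 → sign −
step 2: pivot -1/57 → sign −
signature = (0, 3, 0)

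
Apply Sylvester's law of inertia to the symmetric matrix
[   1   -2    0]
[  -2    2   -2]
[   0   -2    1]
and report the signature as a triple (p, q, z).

Answer: (2, 1, 0)

Derivation:
step 0: pivot 1 → sign +
step 1: pivot -2 → sign −
step 2: pivot 3 → sign +
signature = (2, 1, 0)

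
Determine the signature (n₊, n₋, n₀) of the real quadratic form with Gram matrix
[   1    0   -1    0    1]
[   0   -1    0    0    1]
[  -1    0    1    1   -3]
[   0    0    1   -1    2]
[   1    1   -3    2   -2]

step 0: pivot 1 → sign +
step 1: pivot -1 → sign −
step 2: pivot -1 → sign −
step 3: pivot 1 → sign +
step 4: pivot 2 → sign +
signature = (3, 2, 0)

Answer: (3, 2, 0)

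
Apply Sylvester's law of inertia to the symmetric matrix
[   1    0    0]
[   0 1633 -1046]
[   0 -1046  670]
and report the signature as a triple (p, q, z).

Answer: (2, 1, 0)

Derivation:
step 0: pivot 1 → sign +
step 1: pivot 1633 → sign +
step 2: pivot -6/1633 → sign −
signature = (2, 1, 0)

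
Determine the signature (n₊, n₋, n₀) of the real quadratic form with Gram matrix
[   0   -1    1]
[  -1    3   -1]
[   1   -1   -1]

step 0: pivot 3 → sign +
step 1: pivot -1/3 → sign −
step 2: row/col 2 already zero → sign 0
signature = (1, 1, 1)

Answer: (1, 1, 1)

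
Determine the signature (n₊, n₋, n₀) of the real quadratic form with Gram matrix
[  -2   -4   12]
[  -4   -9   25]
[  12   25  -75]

step 0: pivot -2 → sign −
step 1: pivot -1 → sign −
step 2: pivot -2 → sign −
signature = (0, 3, 0)

Answer: (0, 3, 0)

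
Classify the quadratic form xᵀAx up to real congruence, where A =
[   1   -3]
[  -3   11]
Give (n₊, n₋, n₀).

Answer: (2, 0, 0)

Derivation:
step 0: pivot 1 → sign +
step 1: pivot 2 → sign +
signature = (2, 0, 0)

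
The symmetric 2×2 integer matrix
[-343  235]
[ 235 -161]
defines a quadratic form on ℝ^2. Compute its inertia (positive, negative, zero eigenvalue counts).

step 0: pivot -343 → sign −
step 1: pivot 2/343 → sign +
signature = (1, 1, 0)

Answer: (1, 1, 0)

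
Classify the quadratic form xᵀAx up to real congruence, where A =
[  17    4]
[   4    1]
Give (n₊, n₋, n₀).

Answer: (2, 0, 0)

Derivation:
step 0: pivot 17 → sign +
step 1: pivot 1/17 → sign +
signature = (2, 0, 0)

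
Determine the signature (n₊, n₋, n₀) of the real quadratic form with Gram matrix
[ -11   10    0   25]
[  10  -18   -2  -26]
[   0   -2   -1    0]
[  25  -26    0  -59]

Answer: (0, 3, 1)

Derivation:
step 0: pivot -11 → sign −
step 1: pivot -98/11 → sign −
step 2: pivot -27/49 → sign −
step 3: row/col 3 already zero → sign 0
signature = (0, 3, 1)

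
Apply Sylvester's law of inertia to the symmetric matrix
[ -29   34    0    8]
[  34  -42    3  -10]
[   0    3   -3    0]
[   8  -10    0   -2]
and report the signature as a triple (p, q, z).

step 0: pivot -29 → sign −
step 1: pivot -62/29 → sign −
step 2: pivot 75/62 → sign +
step 3: pivot -6/25 → sign −
signature = (1, 3, 0)

Answer: (1, 3, 0)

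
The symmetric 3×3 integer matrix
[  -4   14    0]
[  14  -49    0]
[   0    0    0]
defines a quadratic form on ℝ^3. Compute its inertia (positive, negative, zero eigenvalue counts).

Answer: (0, 1, 2)

Derivation:
step 0: pivot -4 → sign −
step 1: row/col 1 already zero → sign 0
step 2: row/col 2 already zero → sign 0
signature = (0, 1, 2)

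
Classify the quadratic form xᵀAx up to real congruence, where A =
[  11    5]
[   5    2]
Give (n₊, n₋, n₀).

Answer: (1, 1, 0)

Derivation:
step 0: pivot 11 → sign +
step 1: pivot -3/11 → sign −
signature = (1, 1, 0)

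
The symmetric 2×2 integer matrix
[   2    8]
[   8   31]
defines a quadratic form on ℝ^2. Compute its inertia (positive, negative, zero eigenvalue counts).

step 0: pivot 2 → sign +
step 1: pivot -1 → sign −
signature = (1, 1, 0)

Answer: (1, 1, 0)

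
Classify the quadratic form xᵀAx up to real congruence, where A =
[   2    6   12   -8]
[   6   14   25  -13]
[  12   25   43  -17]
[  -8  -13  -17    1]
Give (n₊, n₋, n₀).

step 0: pivot 2 → sign +
step 1: pivot -4 → sign −
step 2: pivot 5/4 → sign +
step 3: pivot -6/5 → sign −
signature = (2, 2, 0)

Answer: (2, 2, 0)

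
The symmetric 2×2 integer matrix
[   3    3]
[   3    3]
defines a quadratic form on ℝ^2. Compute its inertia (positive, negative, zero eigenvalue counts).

Answer: (1, 0, 1)

Derivation:
step 0: pivot 3 → sign +
step 1: row/col 1 already zero → sign 0
signature = (1, 0, 1)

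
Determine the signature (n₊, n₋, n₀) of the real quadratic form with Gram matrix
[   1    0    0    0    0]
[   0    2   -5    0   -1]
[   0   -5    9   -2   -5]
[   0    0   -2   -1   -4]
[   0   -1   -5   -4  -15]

Answer: (3, 1, 1)

Derivation:
step 0: pivot 1 → sign +
step 1: pivot 2 → sign +
step 2: pivot -7/2 → sign −
step 3: pivot 1/7 → sign +
step 4: row/col 4 already zero → sign 0
signature = (3, 1, 1)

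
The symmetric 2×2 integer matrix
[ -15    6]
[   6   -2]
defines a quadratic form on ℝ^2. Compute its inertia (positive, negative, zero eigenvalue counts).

Answer: (1, 1, 0)

Derivation:
step 0: pivot -15 → sign −
step 1: pivot 2/5 → sign +
signature = (1, 1, 0)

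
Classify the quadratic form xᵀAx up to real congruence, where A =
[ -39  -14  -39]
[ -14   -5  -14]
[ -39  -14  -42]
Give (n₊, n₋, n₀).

step 0: pivot -39 → sign −
step 1: pivot 1/39 → sign +
step 2: pivot -3 → sign −
signature = (1, 2, 0)

Answer: (1, 2, 0)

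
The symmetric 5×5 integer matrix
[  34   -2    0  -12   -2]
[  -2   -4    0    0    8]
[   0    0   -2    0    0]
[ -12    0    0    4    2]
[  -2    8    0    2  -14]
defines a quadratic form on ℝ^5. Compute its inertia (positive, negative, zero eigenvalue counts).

Answer: (2, 3, 0)

Derivation:
step 0: pivot 34 → sign +
step 1: pivot -70/17 → sign −
step 2: pivot -2 → sign −
step 3: pivot -4/35 → sign −
step 4: pivot 1 → sign +
signature = (2, 3, 0)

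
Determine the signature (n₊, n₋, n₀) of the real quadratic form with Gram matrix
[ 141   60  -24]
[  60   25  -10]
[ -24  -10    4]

step 0: pivot 141 → sign +
step 1: pivot -25/47 → sign −
step 2: row/col 2 already zero → sign 0
signature = (1, 1, 1)

Answer: (1, 1, 1)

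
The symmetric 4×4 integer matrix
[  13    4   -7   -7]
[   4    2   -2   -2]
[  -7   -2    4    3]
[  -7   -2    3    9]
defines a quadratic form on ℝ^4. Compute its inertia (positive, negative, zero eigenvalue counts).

Answer: (4, 0, 0)

Derivation:
step 0: pivot 13 → sign +
step 1: pivot 10/13 → sign +
step 2: pivot 1/5 → sign +
step 3: pivot 2 → sign +
signature = (4, 0, 0)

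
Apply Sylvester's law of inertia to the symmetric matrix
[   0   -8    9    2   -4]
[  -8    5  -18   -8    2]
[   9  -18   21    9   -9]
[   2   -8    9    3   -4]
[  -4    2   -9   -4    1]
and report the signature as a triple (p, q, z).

Answer: (3, 2, 0)

Derivation:
step 0: pivot 5 → sign +
step 1: pivot -64/5 → sign −
step 2: pivot -843/64 → sign −
step 3: pivot 11/281 → sign +
step 4: pivot 3/11 → sign +
signature = (3, 2, 0)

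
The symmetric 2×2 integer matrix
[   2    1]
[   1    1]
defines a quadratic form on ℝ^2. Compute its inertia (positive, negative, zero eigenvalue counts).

step 0: pivot 2 → sign +
step 1: pivot 1/2 → sign +
signature = (2, 0, 0)

Answer: (2, 0, 0)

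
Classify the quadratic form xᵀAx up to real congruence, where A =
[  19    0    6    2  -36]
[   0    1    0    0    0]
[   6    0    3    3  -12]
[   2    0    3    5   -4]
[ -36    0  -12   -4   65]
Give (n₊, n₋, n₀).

Answer: (4, 1, 0)

Derivation:
step 0: pivot 19 → sign +
step 1: pivot 1 → sign +
step 2: pivot 21/19 → sign +
step 3: pivot -2/7 → sign −
step 4: pivot 1 → sign +
signature = (4, 1, 0)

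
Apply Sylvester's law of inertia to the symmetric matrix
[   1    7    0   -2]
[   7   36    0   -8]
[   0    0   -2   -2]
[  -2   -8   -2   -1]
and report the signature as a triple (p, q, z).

Answer: (1, 3, 0)

Derivation:
step 0: pivot 1 → sign +
step 1: pivot -13 → sign −
step 2: pivot -2 → sign −
step 3: pivot -3/13 → sign −
signature = (1, 3, 0)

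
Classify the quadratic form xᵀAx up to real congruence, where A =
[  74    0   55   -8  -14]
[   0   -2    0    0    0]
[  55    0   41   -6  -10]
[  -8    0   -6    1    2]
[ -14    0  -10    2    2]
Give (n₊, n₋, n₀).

step 0: pivot 74 → sign +
step 1: pivot -2 → sign −
step 2: pivot 9/74 → sign +
step 3: pivot 1/9 → sign +
step 4: pivot -6 → sign −
signature = (3, 2, 0)

Answer: (3, 2, 0)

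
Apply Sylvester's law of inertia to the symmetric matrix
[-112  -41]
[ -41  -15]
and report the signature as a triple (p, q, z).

step 0: pivot -112 → sign −
step 1: pivot 1/112 → sign +
signature = (1, 1, 0)

Answer: (1, 1, 0)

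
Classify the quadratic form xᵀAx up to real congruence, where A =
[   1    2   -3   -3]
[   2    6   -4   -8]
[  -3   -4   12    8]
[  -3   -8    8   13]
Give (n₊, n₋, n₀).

step 0: pivot 1 → sign +
step 1: pivot 2 → sign +
step 2: pivot 1 → sign +
step 3: pivot 1 → sign +
signature = (4, 0, 0)

Answer: (4, 0, 0)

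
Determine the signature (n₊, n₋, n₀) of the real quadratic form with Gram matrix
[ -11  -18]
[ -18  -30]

Answer: (0, 2, 0)

Derivation:
step 0: pivot -11 → sign −
step 1: pivot -6/11 → sign −
signature = (0, 2, 0)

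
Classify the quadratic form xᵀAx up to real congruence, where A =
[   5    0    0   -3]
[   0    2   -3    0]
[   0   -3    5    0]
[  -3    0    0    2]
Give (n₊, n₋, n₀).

step 0: pivot 5 → sign +
step 1: pivot 2 → sign +
step 2: pivot 1/2 → sign +
step 3: pivot 1/5 → sign +
signature = (4, 0, 0)

Answer: (4, 0, 0)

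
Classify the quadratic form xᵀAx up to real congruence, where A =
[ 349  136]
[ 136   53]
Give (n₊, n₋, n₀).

Answer: (2, 0, 0)

Derivation:
step 0: pivot 349 → sign +
step 1: pivot 1/349 → sign +
signature = (2, 0, 0)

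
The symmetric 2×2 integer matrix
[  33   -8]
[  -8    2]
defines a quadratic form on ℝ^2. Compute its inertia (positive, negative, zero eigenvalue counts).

Answer: (2, 0, 0)

Derivation:
step 0: pivot 33 → sign +
step 1: pivot 2/33 → sign +
signature = (2, 0, 0)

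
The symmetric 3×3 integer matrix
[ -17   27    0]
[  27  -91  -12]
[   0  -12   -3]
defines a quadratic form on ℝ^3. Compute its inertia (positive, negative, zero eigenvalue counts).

Answer: (0, 3, 0)

Derivation:
step 0: pivot -17 → sign −
step 1: pivot -818/17 → sign −
step 2: pivot -3/409 → sign −
signature = (0, 3, 0)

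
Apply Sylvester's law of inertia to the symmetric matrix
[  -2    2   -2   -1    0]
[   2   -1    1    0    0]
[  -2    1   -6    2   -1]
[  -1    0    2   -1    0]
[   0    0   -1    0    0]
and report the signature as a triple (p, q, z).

step 0: pivot -2 → sign −
step 1: pivot 1 → sign +
step 2: pivot -5 → sign −
step 3: pivot -7/10 → sign −
step 4: pivot 3/7 → sign +
signature = (2, 3, 0)

Answer: (2, 3, 0)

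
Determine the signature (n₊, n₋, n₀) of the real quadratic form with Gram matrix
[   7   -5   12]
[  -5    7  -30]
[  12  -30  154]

step 0: pivot 7 → sign +
step 1: pivot 24/7 → sign +
step 2: pivot -1/2 → sign −
signature = (2, 1, 0)

Answer: (2, 1, 0)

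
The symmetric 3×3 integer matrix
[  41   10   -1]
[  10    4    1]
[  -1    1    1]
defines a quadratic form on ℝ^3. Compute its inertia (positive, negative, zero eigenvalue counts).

Answer: (2, 1, 0)

Derivation:
step 0: pivot 41 → sign +
step 1: pivot 64/41 → sign +
step 2: pivot -1/64 → sign −
signature = (2, 1, 0)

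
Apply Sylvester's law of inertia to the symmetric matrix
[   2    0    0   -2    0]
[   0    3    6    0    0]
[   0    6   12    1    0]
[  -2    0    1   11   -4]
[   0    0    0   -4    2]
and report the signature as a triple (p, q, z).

step 0: pivot 2 → sign +
step 1: pivot 3 → sign +
step 2: pivot 9 → sign +
step 3: pivot -1/9 → sign −
step 4: pivot 2 → sign +
signature = (4, 1, 0)

Answer: (4, 1, 0)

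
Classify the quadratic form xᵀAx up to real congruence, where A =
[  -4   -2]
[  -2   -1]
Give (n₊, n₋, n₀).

step 0: pivot -4 → sign −
step 1: row/col 1 already zero → sign 0
signature = (0, 1, 1)

Answer: (0, 1, 1)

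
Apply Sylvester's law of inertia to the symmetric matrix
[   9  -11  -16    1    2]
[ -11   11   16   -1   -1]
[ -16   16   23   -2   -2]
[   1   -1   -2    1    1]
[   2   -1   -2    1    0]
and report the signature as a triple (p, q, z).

step 0: pivot 9 → sign +
step 1: pivot -22/9 → sign −
step 2: pivot -3/11 → sign −
step 3: pivot 2 → sign +
step 4: pivot -1/2 → sign −
signature = (2, 3, 0)

Answer: (2, 3, 0)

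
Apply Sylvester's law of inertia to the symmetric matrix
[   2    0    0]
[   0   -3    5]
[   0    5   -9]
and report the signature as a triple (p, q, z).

Answer: (1, 2, 0)

Derivation:
step 0: pivot 2 → sign +
step 1: pivot -3 → sign −
step 2: pivot -2/3 → sign −
signature = (1, 2, 0)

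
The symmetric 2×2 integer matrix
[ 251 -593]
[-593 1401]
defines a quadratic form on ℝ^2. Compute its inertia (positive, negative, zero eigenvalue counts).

step 0: pivot 251 → sign +
step 1: pivot 2/251 → sign +
signature = (2, 0, 0)

Answer: (2, 0, 0)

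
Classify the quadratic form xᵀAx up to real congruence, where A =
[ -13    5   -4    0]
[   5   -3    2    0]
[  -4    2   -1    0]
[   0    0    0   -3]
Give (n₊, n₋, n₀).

step 0: pivot -13 → sign −
step 1: pivot -14/13 → sign −
step 2: pivot 3/7 → sign +
step 3: pivot -3 → sign −
signature = (1, 3, 0)

Answer: (1, 3, 0)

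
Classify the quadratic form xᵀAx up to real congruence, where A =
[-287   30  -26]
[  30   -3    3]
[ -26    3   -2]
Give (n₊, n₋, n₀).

step 0: pivot -287 → sign −
step 1: pivot 39/287 → sign +
step 2: pivot -3/13 → sign −
signature = (1, 2, 0)

Answer: (1, 2, 0)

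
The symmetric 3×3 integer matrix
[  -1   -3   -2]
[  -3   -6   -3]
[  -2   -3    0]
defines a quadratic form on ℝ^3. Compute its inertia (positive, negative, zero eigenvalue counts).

Answer: (2, 1, 0)

Derivation:
step 0: pivot -1 → sign −
step 1: pivot 3 → sign +
step 2: pivot 1 → sign +
signature = (2, 1, 0)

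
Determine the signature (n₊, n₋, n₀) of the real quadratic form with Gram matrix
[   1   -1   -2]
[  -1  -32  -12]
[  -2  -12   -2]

step 0: pivot 1 → sign +
step 1: pivot -33 → sign −
step 2: pivot -2/33 → sign −
signature = (1, 2, 0)

Answer: (1, 2, 0)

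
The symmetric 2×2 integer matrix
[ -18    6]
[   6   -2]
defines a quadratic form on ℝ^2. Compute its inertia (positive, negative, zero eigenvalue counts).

step 0: pivot -18 → sign −
step 1: row/col 1 already zero → sign 0
signature = (0, 1, 1)

Answer: (0, 1, 1)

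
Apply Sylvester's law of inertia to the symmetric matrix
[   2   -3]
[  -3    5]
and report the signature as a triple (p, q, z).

Answer: (2, 0, 0)

Derivation:
step 0: pivot 2 → sign +
step 1: pivot 1/2 → sign +
signature = (2, 0, 0)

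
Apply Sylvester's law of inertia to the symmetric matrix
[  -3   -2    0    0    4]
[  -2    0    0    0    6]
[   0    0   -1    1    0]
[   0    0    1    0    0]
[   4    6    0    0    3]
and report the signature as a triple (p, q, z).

Answer: (2, 2, 1)

Derivation:
step 0: pivot -3 → sign −
step 1: pivot 4/3 → sign +
step 2: pivot -1 → sign −
step 3: pivot 1 → sign +
step 4: row/col 4 already zero → sign 0
signature = (2, 2, 1)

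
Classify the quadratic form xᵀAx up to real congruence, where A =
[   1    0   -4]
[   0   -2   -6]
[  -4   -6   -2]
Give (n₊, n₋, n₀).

step 0: pivot 1 → sign +
step 1: pivot -2 → sign −
step 2: row/col 2 already zero → sign 0
signature = (1, 1, 1)

Answer: (1, 1, 1)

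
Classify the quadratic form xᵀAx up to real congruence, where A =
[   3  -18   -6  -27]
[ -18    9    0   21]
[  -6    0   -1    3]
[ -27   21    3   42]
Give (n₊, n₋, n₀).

Answer: (2, 2, 0)

Derivation:
step 0: pivot 3 → sign +
step 1: pivot -99 → sign −
step 2: pivot 1/11 → sign +
step 3: pivot -1 → sign −
signature = (2, 2, 0)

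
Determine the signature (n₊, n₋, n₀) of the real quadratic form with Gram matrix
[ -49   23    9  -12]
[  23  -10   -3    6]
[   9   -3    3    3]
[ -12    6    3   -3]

step 0: pivot -49 → sign −
step 1: pivot 39/49 → sign +
step 2: pivot 36/13 → sign +
step 3: pivot -1/4 → sign −
signature = (2, 2, 0)

Answer: (2, 2, 0)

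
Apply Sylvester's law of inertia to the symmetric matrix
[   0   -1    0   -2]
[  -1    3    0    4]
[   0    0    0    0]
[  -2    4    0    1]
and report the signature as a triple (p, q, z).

Answer: (1, 2, 1)

Derivation:
step 0: pivot 3 → sign +
step 1: pivot -1/3 → sign −
step 2: pivot -3 → sign −
step 3: row/col 3 already zero → sign 0
signature = (1, 2, 1)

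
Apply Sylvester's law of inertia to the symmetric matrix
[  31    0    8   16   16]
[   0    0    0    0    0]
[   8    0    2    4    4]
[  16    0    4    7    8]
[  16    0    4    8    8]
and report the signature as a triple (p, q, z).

Answer: (1, 2, 2)

Derivation:
step 0: pivot 31 → sign +
step 1: pivot -2/31 → sign −
step 2: pivot -1 → sign −
step 3: row/col 3 already zero → sign 0
step 4: row/col 4 already zero → sign 0
signature = (1, 2, 2)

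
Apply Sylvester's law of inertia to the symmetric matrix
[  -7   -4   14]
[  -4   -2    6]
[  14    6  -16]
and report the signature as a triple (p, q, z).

Answer: (1, 2, 0)

Derivation:
step 0: pivot -7 → sign −
step 1: pivot 2/7 → sign +
step 2: pivot -2 → sign −
signature = (1, 2, 0)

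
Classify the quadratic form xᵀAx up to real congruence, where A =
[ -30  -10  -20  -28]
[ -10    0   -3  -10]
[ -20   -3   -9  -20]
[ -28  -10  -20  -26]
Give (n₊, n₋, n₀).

step 0: pivot -30 → sign −
step 1: pivot 10/3 → sign +
step 2: pivot 3/10 → sign +
step 3: pivot -6/5 → sign −
signature = (2, 2, 0)

Answer: (2, 2, 0)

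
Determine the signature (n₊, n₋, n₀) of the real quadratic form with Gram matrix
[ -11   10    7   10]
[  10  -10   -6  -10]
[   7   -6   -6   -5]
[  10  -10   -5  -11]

Answer: (0, 4, 0)

Derivation:
step 0: pivot -11 → sign −
step 1: pivot -10/11 → sign −
step 2: pivot -7/5 → sign −
step 3: pivot -2/7 → sign −
signature = (0, 4, 0)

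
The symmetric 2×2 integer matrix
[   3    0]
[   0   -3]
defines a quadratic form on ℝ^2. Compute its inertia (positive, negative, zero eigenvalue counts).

step 0: pivot 3 → sign +
step 1: pivot -3 → sign −
signature = (1, 1, 0)

Answer: (1, 1, 0)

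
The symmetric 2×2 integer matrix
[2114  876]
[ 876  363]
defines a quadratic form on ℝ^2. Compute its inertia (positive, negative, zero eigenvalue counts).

step 0: pivot 2114 → sign +
step 1: pivot 3/1057 → sign +
signature = (2, 0, 0)

Answer: (2, 0, 0)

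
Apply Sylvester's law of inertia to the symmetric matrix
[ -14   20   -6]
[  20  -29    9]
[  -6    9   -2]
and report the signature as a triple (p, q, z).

step 0: pivot -14 → sign −
step 1: pivot -3/7 → sign −
step 2: pivot 1 → sign +
signature = (1, 2, 0)

Answer: (1, 2, 0)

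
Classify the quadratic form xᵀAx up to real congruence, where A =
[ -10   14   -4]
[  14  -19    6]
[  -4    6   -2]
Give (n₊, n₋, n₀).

Answer: (1, 2, 0)

Derivation:
step 0: pivot -10 → sign −
step 1: pivot 3/5 → sign +
step 2: pivot -2/3 → sign −
signature = (1, 2, 0)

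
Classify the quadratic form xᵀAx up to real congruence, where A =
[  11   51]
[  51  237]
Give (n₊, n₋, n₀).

Answer: (2, 0, 0)

Derivation:
step 0: pivot 11 → sign +
step 1: pivot 6/11 → sign +
signature = (2, 0, 0)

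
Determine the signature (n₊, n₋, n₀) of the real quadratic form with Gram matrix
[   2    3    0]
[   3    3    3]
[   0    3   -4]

Answer: (2, 1, 0)

Derivation:
step 0: pivot 2 → sign +
step 1: pivot -3/2 → sign −
step 2: pivot 2 → sign +
signature = (2, 1, 0)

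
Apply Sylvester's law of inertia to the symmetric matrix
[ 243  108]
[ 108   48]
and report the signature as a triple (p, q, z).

step 0: pivot 243 → sign +
step 1: row/col 1 already zero → sign 0
signature = (1, 0, 1)

Answer: (1, 0, 1)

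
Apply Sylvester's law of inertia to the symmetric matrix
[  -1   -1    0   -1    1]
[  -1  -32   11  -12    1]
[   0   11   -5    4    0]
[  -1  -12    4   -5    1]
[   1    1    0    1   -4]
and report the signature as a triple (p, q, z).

step 0: pivot -1 → sign −
step 1: pivot -31 → sign −
step 2: pivot -34/31 → sign −
step 3: pivot -3/34 → sign −
step 4: pivot -3 → sign −
signature = (0, 5, 0)

Answer: (0, 5, 0)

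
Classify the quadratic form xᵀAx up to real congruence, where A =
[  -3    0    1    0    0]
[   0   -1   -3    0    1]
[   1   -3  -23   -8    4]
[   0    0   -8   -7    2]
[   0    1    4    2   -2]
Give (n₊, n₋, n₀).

step 0: pivot -3 → sign −
step 1: pivot -1 → sign −
step 2: pivot -41/3 → sign −
step 3: pivot -95/41 → sign −
step 4: pivot -6/95 → sign −
signature = (0, 5, 0)

Answer: (0, 5, 0)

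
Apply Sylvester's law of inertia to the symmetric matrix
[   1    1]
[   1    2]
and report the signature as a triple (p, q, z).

step 0: pivot 1 → sign +
step 1: pivot 1 → sign +
signature = (2, 0, 0)

Answer: (2, 0, 0)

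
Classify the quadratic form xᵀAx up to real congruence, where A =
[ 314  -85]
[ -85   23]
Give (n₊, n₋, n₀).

step 0: pivot 314 → sign +
step 1: pivot -3/314 → sign −
signature = (1, 1, 0)

Answer: (1, 1, 0)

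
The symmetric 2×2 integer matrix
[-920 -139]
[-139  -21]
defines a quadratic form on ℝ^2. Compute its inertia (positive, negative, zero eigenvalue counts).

Answer: (1, 1, 0)

Derivation:
step 0: pivot -920 → sign −
step 1: pivot 1/920 → sign +
signature = (1, 1, 0)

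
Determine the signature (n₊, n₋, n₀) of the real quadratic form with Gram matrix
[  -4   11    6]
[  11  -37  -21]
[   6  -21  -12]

Answer: (0, 2, 1)

Derivation:
step 0: pivot -4 → sign −
step 1: pivot -27/4 → sign −
step 2: row/col 2 already zero → sign 0
signature = (0, 2, 1)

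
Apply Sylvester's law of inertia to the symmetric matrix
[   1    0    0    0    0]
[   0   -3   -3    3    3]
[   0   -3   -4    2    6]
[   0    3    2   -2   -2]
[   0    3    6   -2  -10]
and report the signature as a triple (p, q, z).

step 0: pivot 1 → sign +
step 1: pivot -3 → sign −
step 2: pivot -1 → sign −
step 3: pivot 2 → sign +
step 4: row/col 4 already zero → sign 0
signature = (2, 2, 1)

Answer: (2, 2, 1)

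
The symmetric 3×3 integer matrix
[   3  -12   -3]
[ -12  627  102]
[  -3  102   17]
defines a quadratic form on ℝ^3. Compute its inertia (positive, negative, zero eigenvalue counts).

Answer: (3, 0, 0)

Derivation:
step 0: pivot 3 → sign +
step 1: pivot 579 → sign +
step 2: pivot 2/193 → sign +
signature = (3, 0, 0)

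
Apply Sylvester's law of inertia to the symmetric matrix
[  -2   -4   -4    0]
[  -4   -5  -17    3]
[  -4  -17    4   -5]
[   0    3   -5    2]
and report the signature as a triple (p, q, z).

step 0: pivot -2 → sign −
step 1: pivot 3 → sign +
step 2: pivot -15 → sign −
step 3: pivot 1/15 → sign +
signature = (2, 2, 0)

Answer: (2, 2, 0)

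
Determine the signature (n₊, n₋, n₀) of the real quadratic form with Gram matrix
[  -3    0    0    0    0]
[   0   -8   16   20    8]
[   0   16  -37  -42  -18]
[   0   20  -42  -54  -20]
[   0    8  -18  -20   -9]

step 0: pivot -3 → sign −
step 1: pivot -8 → sign −
step 2: pivot -5 → sign −
step 3: pivot -16/5 → sign −
step 4: row/col 4 already zero → sign 0
signature = (0, 4, 1)

Answer: (0, 4, 1)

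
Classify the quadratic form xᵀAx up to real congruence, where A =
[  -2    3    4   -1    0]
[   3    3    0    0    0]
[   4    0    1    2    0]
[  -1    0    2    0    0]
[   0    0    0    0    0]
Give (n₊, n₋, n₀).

Answer: (2, 2, 1)

Derivation:
step 0: pivot -2 → sign −
step 1: pivot 15/2 → sign +
step 2: pivot 21/5 → sign +
step 3: pivot -1/7 → sign −
step 4: row/col 4 already zero → sign 0
signature = (2, 2, 1)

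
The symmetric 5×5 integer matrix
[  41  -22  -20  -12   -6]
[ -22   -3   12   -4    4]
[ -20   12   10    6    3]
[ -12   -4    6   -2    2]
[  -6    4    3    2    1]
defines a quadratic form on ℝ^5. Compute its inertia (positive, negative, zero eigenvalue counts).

Answer: (4, 1, 0)

Derivation:
step 0: pivot 41 → sign +
step 1: pivot -607/41 → sign −
step 2: pivot 214/607 → sign +
step 3: pivot 28/107 → sign +
step 4: pivot 3/28 → sign +
signature = (4, 1, 0)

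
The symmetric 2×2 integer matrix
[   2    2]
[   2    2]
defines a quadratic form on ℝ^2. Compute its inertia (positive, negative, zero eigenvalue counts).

Answer: (1, 0, 1)

Derivation:
step 0: pivot 2 → sign +
step 1: row/col 1 already zero → sign 0
signature = (1, 0, 1)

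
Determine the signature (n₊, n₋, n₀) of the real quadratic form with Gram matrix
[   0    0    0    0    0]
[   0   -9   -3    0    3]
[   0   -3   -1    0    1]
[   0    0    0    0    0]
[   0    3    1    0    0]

Answer: (1, 1, 3)

Derivation:
step 0: pivot -9 → sign −
step 1: pivot 1 → sign +
step 2: row/col 2 already zero → sign 0
step 3: row/col 3 already zero → sign 0
step 4: row/col 4 already zero → sign 0
signature = (1, 1, 3)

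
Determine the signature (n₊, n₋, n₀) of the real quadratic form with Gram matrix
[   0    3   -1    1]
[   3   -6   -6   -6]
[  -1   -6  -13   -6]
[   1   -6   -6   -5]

Answer: (1, 3, 0)

Derivation:
step 0: pivot -6 → sign −
step 1: pivot 3/2 → sign +
step 2: pivot -53/3 → sign −
step 3: pivot -3/53 → sign −
signature = (1, 3, 0)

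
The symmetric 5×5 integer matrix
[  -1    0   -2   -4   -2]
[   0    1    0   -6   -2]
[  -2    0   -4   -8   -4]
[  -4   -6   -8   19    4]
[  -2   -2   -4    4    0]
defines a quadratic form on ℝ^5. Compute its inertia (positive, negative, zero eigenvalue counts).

Answer: (1, 2, 2)

Derivation:
step 0: pivot -1 → sign −
step 1: pivot 1 → sign +
step 2: pivot -1 → sign −
step 3: row/col 3 already zero → sign 0
step 4: row/col 4 already zero → sign 0
signature = (1, 2, 2)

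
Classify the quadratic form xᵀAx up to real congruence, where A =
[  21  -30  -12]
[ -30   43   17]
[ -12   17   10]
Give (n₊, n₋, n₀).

step 0: pivot 21 → sign +
step 1: pivot 1/7 → sign +
step 2: pivot 3 → sign +
signature = (3, 0, 0)

Answer: (3, 0, 0)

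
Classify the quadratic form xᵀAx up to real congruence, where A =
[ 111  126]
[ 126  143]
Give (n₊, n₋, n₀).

step 0: pivot 111 → sign +
step 1: pivot -1/37 → sign −
signature = (1, 1, 0)

Answer: (1, 1, 0)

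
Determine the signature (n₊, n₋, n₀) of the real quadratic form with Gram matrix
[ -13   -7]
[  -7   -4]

Answer: (0, 2, 0)

Derivation:
step 0: pivot -13 → sign −
step 1: pivot -3/13 → sign −
signature = (0, 2, 0)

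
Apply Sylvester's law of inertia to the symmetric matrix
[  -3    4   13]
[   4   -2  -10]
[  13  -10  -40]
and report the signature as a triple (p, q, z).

step 0: pivot -3 → sign −
step 1: pivot 10/3 → sign +
step 2: pivot 1/5 → sign +
signature = (2, 1, 0)

Answer: (2, 1, 0)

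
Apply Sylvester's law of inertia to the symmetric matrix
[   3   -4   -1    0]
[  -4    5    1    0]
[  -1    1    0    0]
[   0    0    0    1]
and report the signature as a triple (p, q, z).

step 0: pivot 3 → sign +
step 1: pivot -1/3 → sign −
step 2: pivot 1 → sign +
step 3: row/col 3 already zero → sign 0
signature = (2, 1, 1)

Answer: (2, 1, 1)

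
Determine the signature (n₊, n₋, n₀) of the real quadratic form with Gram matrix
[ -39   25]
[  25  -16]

Answer: (1, 1, 0)

Derivation:
step 0: pivot -39 → sign −
step 1: pivot 1/39 → sign +
signature = (1, 1, 0)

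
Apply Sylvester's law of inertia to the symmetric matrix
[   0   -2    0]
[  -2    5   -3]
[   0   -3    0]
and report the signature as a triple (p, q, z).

step 0: pivot 5 → sign +
step 1: pivot -4/5 → sign −
step 2: row/col 2 already zero → sign 0
signature = (1, 1, 1)

Answer: (1, 1, 1)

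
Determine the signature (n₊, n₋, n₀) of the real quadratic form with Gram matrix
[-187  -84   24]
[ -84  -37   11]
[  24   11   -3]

step 0: pivot -187 → sign −
step 1: pivot 137/187 → sign +
step 2: pivot 2/137 → sign +
signature = (2, 1, 0)

Answer: (2, 1, 0)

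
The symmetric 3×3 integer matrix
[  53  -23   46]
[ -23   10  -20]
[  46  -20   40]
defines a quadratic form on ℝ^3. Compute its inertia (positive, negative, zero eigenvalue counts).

step 0: pivot 53 → sign +
step 1: pivot 1/53 → sign +
step 2: row/col 2 already zero → sign 0
signature = (2, 0, 1)

Answer: (2, 0, 1)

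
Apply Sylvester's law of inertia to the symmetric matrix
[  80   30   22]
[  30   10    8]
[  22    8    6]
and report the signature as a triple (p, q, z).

step 0: pivot 80 → sign +
step 1: pivot -5/4 → sign −
step 2: row/col 2 already zero → sign 0
signature = (1, 1, 1)

Answer: (1, 1, 1)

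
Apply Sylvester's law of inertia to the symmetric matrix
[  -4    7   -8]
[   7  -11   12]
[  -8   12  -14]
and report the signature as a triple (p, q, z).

Answer: (1, 2, 0)

Derivation:
step 0: pivot -4 → sign −
step 1: pivot 5/4 → sign +
step 2: pivot -6/5 → sign −
signature = (1, 2, 0)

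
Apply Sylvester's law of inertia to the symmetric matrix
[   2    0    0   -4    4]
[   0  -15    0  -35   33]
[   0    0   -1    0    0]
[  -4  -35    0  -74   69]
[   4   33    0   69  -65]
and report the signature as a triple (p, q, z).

Answer: (1, 4, 0)

Derivation:
step 0: pivot 2 → sign +
step 1: pivot -15 → sign −
step 2: pivot -1 → sign −
step 3: pivot -1/3 → sign −
step 4: pivot -2/5 → sign −
signature = (1, 4, 0)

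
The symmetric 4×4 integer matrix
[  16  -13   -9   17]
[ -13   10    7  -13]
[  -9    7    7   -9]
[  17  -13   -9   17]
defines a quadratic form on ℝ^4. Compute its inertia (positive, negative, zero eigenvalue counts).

step 0: pivot 16 → sign +
step 1: pivot -9/16 → sign −
step 2: pivot 19/9 → sign +
step 3: pivot 2/19 → sign +
signature = (3, 1, 0)

Answer: (3, 1, 0)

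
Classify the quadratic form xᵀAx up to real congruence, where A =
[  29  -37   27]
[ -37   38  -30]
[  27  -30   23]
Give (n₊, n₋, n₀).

step 0: pivot 29 → sign +
step 1: pivot -267/29 → sign −
step 2: pivot 1/89 → sign +
signature = (2, 1, 0)

Answer: (2, 1, 0)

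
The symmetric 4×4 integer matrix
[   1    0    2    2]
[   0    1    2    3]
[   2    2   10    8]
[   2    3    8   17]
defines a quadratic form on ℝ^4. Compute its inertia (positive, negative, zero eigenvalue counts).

step 0: pivot 1 → sign +
step 1: pivot 1 → sign +
step 2: pivot 2 → sign +
step 3: pivot 2 → sign +
signature = (4, 0, 0)

Answer: (4, 0, 0)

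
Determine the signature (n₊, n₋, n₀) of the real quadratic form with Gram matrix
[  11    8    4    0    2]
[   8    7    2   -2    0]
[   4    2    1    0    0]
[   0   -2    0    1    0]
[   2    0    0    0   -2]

Answer: (2, 3, 0)

Derivation:
step 0: pivot 11 → sign +
step 1: pivot 13/11 → sign +
step 2: pivot -15/13 → sign −
step 3: pivot -1/3 → sign −
step 4: pivot -6/5 → sign −
signature = (2, 3, 0)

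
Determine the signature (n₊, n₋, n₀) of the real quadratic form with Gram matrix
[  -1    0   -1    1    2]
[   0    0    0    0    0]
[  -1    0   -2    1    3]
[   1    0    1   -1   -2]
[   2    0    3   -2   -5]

step 0: pivot -1 → sign −
step 1: pivot -1 → sign −
step 2: row/col 2 already zero → sign 0
step 3: row/col 3 already zero → sign 0
step 4: row/col 4 already zero → sign 0
signature = (0, 2, 3)

Answer: (0, 2, 3)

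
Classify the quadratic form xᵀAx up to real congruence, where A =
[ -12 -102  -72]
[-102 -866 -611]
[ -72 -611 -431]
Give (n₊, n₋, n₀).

Answer: (1, 1, 1)

Derivation:
step 0: pivot -12 → sign −
step 1: pivot 1 → sign +
step 2: row/col 2 already zero → sign 0
signature = (1, 1, 1)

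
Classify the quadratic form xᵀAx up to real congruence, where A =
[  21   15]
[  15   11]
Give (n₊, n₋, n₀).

Answer: (2, 0, 0)

Derivation:
step 0: pivot 21 → sign +
step 1: pivot 2/7 → sign +
signature = (2, 0, 0)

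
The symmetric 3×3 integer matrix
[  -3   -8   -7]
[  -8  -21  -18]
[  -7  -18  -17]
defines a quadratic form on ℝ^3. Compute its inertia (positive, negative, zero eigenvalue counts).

Answer: (1, 2, 0)

Derivation:
step 0: pivot -3 → sign −
step 1: pivot 1/3 → sign +
step 2: pivot -2 → sign −
signature = (1, 2, 0)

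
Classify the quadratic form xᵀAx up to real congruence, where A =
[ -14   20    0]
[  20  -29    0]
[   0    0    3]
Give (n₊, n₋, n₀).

Answer: (1, 2, 0)

Derivation:
step 0: pivot -14 → sign −
step 1: pivot -3/7 → sign −
step 2: pivot 3 → sign +
signature = (1, 2, 0)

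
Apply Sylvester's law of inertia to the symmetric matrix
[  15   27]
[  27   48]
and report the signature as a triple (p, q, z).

Answer: (1, 1, 0)

Derivation:
step 0: pivot 15 → sign +
step 1: pivot -3/5 → sign −
signature = (1, 1, 0)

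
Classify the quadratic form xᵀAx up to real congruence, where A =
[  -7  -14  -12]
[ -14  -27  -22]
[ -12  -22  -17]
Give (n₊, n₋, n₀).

step 0: pivot -7 → sign −
step 1: pivot 1 → sign +
step 2: pivot -3/7 → sign −
signature = (1, 2, 0)

Answer: (1, 2, 0)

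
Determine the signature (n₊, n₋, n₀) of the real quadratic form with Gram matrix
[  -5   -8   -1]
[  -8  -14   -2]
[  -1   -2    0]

Answer: (1, 2, 0)

Derivation:
step 0: pivot -5 → sign −
step 1: pivot -6/5 → sign −
step 2: pivot 1/3 → sign +
signature = (1, 2, 0)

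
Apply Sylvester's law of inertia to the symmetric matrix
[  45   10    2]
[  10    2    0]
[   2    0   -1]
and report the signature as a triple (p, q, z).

Answer: (1, 2, 0)

Derivation:
step 0: pivot 45 → sign +
step 1: pivot -2/9 → sign −
step 2: pivot -1/5 → sign −
signature = (1, 2, 0)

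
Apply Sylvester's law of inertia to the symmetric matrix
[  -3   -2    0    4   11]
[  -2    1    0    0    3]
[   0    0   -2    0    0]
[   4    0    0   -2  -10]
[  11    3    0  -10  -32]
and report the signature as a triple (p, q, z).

Answer: (2, 2, 1)

Derivation:
step 0: pivot -3 → sign −
step 1: pivot 7/3 → sign +
step 2: pivot -2 → sign −
step 3: pivot 2/7 → sign +
step 4: row/col 4 already zero → sign 0
signature = (2, 2, 1)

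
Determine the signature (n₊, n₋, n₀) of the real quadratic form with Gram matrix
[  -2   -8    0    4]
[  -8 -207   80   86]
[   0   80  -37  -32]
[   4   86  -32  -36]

step 0: pivot -2 → sign −
step 1: pivot -175 → sign −
step 2: pivot -3/7 → sign −
step 3: row/col 3 already zero → sign 0
signature = (0, 3, 1)

Answer: (0, 3, 1)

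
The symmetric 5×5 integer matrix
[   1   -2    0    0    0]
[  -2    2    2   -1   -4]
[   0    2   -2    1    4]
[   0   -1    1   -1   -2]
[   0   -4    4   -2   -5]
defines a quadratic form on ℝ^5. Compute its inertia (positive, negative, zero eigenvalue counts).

Answer: (2, 2, 1)

Derivation:
step 0: pivot 1 → sign +
step 1: pivot -2 → sign −
step 2: pivot -1/2 → sign −
step 3: pivot 3 → sign +
step 4: row/col 4 already zero → sign 0
signature = (2, 2, 1)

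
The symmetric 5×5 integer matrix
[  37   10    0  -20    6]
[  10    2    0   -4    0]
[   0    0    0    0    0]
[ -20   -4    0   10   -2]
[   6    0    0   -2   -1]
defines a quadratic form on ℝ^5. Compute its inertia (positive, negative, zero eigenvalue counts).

step 0: pivot 37 → sign +
step 1: pivot -26/37 → sign −
step 2: pivot 2 → sign +
step 3: pivot -3/13 → sign −
step 4: row/col 4 already zero → sign 0
signature = (2, 2, 1)

Answer: (2, 2, 1)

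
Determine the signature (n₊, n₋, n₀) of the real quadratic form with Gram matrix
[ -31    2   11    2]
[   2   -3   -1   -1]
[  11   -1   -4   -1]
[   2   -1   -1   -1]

step 0: pivot -31 → sign −
step 1: pivot -89/31 → sign −
step 2: pivot -6/89 → sign −
step 3: row/col 3 already zero → sign 0
signature = (0, 3, 1)

Answer: (0, 3, 1)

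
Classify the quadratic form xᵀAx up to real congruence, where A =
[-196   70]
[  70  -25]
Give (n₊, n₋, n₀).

Answer: (0, 1, 1)

Derivation:
step 0: pivot -196 → sign −
step 1: row/col 1 already zero → sign 0
signature = (0, 1, 1)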